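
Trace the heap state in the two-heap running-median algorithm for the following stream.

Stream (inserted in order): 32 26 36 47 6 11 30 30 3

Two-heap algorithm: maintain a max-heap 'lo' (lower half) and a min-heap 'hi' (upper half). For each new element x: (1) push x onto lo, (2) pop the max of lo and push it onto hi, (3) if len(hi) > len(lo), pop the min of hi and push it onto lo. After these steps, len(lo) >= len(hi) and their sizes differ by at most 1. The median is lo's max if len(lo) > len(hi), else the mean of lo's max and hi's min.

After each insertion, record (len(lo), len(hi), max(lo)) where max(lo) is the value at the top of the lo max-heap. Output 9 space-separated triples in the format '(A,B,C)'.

Answer: (1,0,32) (1,1,26) (2,1,32) (2,2,32) (3,2,32) (3,3,26) (4,3,30) (4,4,30) (5,4,30)

Derivation:
Step 1: insert 32 -> lo=[32] hi=[] -> (len(lo)=1, len(hi)=0, max(lo)=32)
Step 2: insert 26 -> lo=[26] hi=[32] -> (len(lo)=1, len(hi)=1, max(lo)=26)
Step 3: insert 36 -> lo=[26, 32] hi=[36] -> (len(lo)=2, len(hi)=1, max(lo)=32)
Step 4: insert 47 -> lo=[26, 32] hi=[36, 47] -> (len(lo)=2, len(hi)=2, max(lo)=32)
Step 5: insert 6 -> lo=[6, 26, 32] hi=[36, 47] -> (len(lo)=3, len(hi)=2, max(lo)=32)
Step 6: insert 11 -> lo=[6, 11, 26] hi=[32, 36, 47] -> (len(lo)=3, len(hi)=3, max(lo)=26)
Step 7: insert 30 -> lo=[6, 11, 26, 30] hi=[32, 36, 47] -> (len(lo)=4, len(hi)=3, max(lo)=30)
Step 8: insert 30 -> lo=[6, 11, 26, 30] hi=[30, 32, 36, 47] -> (len(lo)=4, len(hi)=4, max(lo)=30)
Step 9: insert 3 -> lo=[3, 6, 11, 26, 30] hi=[30, 32, 36, 47] -> (len(lo)=5, len(hi)=4, max(lo)=30)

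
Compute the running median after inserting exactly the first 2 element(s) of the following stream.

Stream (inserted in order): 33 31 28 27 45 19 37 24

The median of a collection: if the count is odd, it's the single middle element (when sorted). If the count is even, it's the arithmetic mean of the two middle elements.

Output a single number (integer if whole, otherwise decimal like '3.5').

Step 1: insert 33 -> lo=[33] (size 1, max 33) hi=[] (size 0) -> median=33
Step 2: insert 31 -> lo=[31] (size 1, max 31) hi=[33] (size 1, min 33) -> median=32

Answer: 32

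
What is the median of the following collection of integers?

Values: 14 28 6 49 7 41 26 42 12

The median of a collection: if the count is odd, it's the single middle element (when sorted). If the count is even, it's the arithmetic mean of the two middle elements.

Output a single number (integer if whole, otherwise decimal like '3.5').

Step 1: insert 14 -> lo=[14] (size 1, max 14) hi=[] (size 0) -> median=14
Step 2: insert 28 -> lo=[14] (size 1, max 14) hi=[28] (size 1, min 28) -> median=21
Step 3: insert 6 -> lo=[6, 14] (size 2, max 14) hi=[28] (size 1, min 28) -> median=14
Step 4: insert 49 -> lo=[6, 14] (size 2, max 14) hi=[28, 49] (size 2, min 28) -> median=21
Step 5: insert 7 -> lo=[6, 7, 14] (size 3, max 14) hi=[28, 49] (size 2, min 28) -> median=14
Step 6: insert 41 -> lo=[6, 7, 14] (size 3, max 14) hi=[28, 41, 49] (size 3, min 28) -> median=21
Step 7: insert 26 -> lo=[6, 7, 14, 26] (size 4, max 26) hi=[28, 41, 49] (size 3, min 28) -> median=26
Step 8: insert 42 -> lo=[6, 7, 14, 26] (size 4, max 26) hi=[28, 41, 42, 49] (size 4, min 28) -> median=27
Step 9: insert 12 -> lo=[6, 7, 12, 14, 26] (size 5, max 26) hi=[28, 41, 42, 49] (size 4, min 28) -> median=26

Answer: 26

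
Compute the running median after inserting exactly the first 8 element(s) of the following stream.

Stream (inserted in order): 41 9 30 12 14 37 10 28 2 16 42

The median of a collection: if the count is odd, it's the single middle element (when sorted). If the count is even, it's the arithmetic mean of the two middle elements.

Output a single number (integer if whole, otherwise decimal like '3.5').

Step 1: insert 41 -> lo=[41] (size 1, max 41) hi=[] (size 0) -> median=41
Step 2: insert 9 -> lo=[9] (size 1, max 9) hi=[41] (size 1, min 41) -> median=25
Step 3: insert 30 -> lo=[9, 30] (size 2, max 30) hi=[41] (size 1, min 41) -> median=30
Step 4: insert 12 -> lo=[9, 12] (size 2, max 12) hi=[30, 41] (size 2, min 30) -> median=21
Step 5: insert 14 -> lo=[9, 12, 14] (size 3, max 14) hi=[30, 41] (size 2, min 30) -> median=14
Step 6: insert 37 -> lo=[9, 12, 14] (size 3, max 14) hi=[30, 37, 41] (size 3, min 30) -> median=22
Step 7: insert 10 -> lo=[9, 10, 12, 14] (size 4, max 14) hi=[30, 37, 41] (size 3, min 30) -> median=14
Step 8: insert 28 -> lo=[9, 10, 12, 14] (size 4, max 14) hi=[28, 30, 37, 41] (size 4, min 28) -> median=21

Answer: 21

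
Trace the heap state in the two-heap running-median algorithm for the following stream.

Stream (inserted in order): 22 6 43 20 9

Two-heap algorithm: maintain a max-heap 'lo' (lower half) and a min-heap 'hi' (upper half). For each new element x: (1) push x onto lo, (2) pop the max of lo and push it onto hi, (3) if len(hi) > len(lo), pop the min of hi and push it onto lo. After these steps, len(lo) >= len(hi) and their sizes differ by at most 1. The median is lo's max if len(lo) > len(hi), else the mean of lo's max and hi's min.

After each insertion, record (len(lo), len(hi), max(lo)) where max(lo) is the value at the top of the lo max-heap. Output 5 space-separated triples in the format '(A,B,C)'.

Step 1: insert 22 -> lo=[22] hi=[] -> (len(lo)=1, len(hi)=0, max(lo)=22)
Step 2: insert 6 -> lo=[6] hi=[22] -> (len(lo)=1, len(hi)=1, max(lo)=6)
Step 3: insert 43 -> lo=[6, 22] hi=[43] -> (len(lo)=2, len(hi)=1, max(lo)=22)
Step 4: insert 20 -> lo=[6, 20] hi=[22, 43] -> (len(lo)=2, len(hi)=2, max(lo)=20)
Step 5: insert 9 -> lo=[6, 9, 20] hi=[22, 43] -> (len(lo)=3, len(hi)=2, max(lo)=20)

Answer: (1,0,22) (1,1,6) (2,1,22) (2,2,20) (3,2,20)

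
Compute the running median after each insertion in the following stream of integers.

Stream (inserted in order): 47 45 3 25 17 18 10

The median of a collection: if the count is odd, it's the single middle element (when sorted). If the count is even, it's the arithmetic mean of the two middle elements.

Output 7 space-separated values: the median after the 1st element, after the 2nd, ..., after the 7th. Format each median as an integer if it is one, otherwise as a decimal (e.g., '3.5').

Step 1: insert 47 -> lo=[47] (size 1, max 47) hi=[] (size 0) -> median=47
Step 2: insert 45 -> lo=[45] (size 1, max 45) hi=[47] (size 1, min 47) -> median=46
Step 3: insert 3 -> lo=[3, 45] (size 2, max 45) hi=[47] (size 1, min 47) -> median=45
Step 4: insert 25 -> lo=[3, 25] (size 2, max 25) hi=[45, 47] (size 2, min 45) -> median=35
Step 5: insert 17 -> lo=[3, 17, 25] (size 3, max 25) hi=[45, 47] (size 2, min 45) -> median=25
Step 6: insert 18 -> lo=[3, 17, 18] (size 3, max 18) hi=[25, 45, 47] (size 3, min 25) -> median=21.5
Step 7: insert 10 -> lo=[3, 10, 17, 18] (size 4, max 18) hi=[25, 45, 47] (size 3, min 25) -> median=18

Answer: 47 46 45 35 25 21.5 18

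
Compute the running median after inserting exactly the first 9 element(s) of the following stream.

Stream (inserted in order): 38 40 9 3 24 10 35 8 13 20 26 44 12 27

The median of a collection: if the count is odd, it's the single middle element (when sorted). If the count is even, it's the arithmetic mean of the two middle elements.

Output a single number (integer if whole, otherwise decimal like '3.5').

Step 1: insert 38 -> lo=[38] (size 1, max 38) hi=[] (size 0) -> median=38
Step 2: insert 40 -> lo=[38] (size 1, max 38) hi=[40] (size 1, min 40) -> median=39
Step 3: insert 9 -> lo=[9, 38] (size 2, max 38) hi=[40] (size 1, min 40) -> median=38
Step 4: insert 3 -> lo=[3, 9] (size 2, max 9) hi=[38, 40] (size 2, min 38) -> median=23.5
Step 5: insert 24 -> lo=[3, 9, 24] (size 3, max 24) hi=[38, 40] (size 2, min 38) -> median=24
Step 6: insert 10 -> lo=[3, 9, 10] (size 3, max 10) hi=[24, 38, 40] (size 3, min 24) -> median=17
Step 7: insert 35 -> lo=[3, 9, 10, 24] (size 4, max 24) hi=[35, 38, 40] (size 3, min 35) -> median=24
Step 8: insert 8 -> lo=[3, 8, 9, 10] (size 4, max 10) hi=[24, 35, 38, 40] (size 4, min 24) -> median=17
Step 9: insert 13 -> lo=[3, 8, 9, 10, 13] (size 5, max 13) hi=[24, 35, 38, 40] (size 4, min 24) -> median=13

Answer: 13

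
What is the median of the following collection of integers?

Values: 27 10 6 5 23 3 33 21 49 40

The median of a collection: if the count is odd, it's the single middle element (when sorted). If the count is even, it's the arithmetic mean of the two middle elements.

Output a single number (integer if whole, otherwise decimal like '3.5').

Answer: 22

Derivation:
Step 1: insert 27 -> lo=[27] (size 1, max 27) hi=[] (size 0) -> median=27
Step 2: insert 10 -> lo=[10] (size 1, max 10) hi=[27] (size 1, min 27) -> median=18.5
Step 3: insert 6 -> lo=[6, 10] (size 2, max 10) hi=[27] (size 1, min 27) -> median=10
Step 4: insert 5 -> lo=[5, 6] (size 2, max 6) hi=[10, 27] (size 2, min 10) -> median=8
Step 5: insert 23 -> lo=[5, 6, 10] (size 3, max 10) hi=[23, 27] (size 2, min 23) -> median=10
Step 6: insert 3 -> lo=[3, 5, 6] (size 3, max 6) hi=[10, 23, 27] (size 3, min 10) -> median=8
Step 7: insert 33 -> lo=[3, 5, 6, 10] (size 4, max 10) hi=[23, 27, 33] (size 3, min 23) -> median=10
Step 8: insert 21 -> lo=[3, 5, 6, 10] (size 4, max 10) hi=[21, 23, 27, 33] (size 4, min 21) -> median=15.5
Step 9: insert 49 -> lo=[3, 5, 6, 10, 21] (size 5, max 21) hi=[23, 27, 33, 49] (size 4, min 23) -> median=21
Step 10: insert 40 -> lo=[3, 5, 6, 10, 21] (size 5, max 21) hi=[23, 27, 33, 40, 49] (size 5, min 23) -> median=22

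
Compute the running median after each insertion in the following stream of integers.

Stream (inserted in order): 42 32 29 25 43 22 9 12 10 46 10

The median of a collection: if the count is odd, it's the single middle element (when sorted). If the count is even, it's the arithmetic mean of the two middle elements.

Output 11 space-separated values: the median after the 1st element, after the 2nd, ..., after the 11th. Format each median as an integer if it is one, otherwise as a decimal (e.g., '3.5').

Step 1: insert 42 -> lo=[42] (size 1, max 42) hi=[] (size 0) -> median=42
Step 2: insert 32 -> lo=[32] (size 1, max 32) hi=[42] (size 1, min 42) -> median=37
Step 3: insert 29 -> lo=[29, 32] (size 2, max 32) hi=[42] (size 1, min 42) -> median=32
Step 4: insert 25 -> lo=[25, 29] (size 2, max 29) hi=[32, 42] (size 2, min 32) -> median=30.5
Step 5: insert 43 -> lo=[25, 29, 32] (size 3, max 32) hi=[42, 43] (size 2, min 42) -> median=32
Step 6: insert 22 -> lo=[22, 25, 29] (size 3, max 29) hi=[32, 42, 43] (size 3, min 32) -> median=30.5
Step 7: insert 9 -> lo=[9, 22, 25, 29] (size 4, max 29) hi=[32, 42, 43] (size 3, min 32) -> median=29
Step 8: insert 12 -> lo=[9, 12, 22, 25] (size 4, max 25) hi=[29, 32, 42, 43] (size 4, min 29) -> median=27
Step 9: insert 10 -> lo=[9, 10, 12, 22, 25] (size 5, max 25) hi=[29, 32, 42, 43] (size 4, min 29) -> median=25
Step 10: insert 46 -> lo=[9, 10, 12, 22, 25] (size 5, max 25) hi=[29, 32, 42, 43, 46] (size 5, min 29) -> median=27
Step 11: insert 10 -> lo=[9, 10, 10, 12, 22, 25] (size 6, max 25) hi=[29, 32, 42, 43, 46] (size 5, min 29) -> median=25

Answer: 42 37 32 30.5 32 30.5 29 27 25 27 25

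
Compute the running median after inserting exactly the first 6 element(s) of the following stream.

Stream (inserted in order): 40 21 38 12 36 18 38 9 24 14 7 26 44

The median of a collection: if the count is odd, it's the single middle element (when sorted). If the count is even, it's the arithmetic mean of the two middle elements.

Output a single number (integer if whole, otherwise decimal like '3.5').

Answer: 28.5

Derivation:
Step 1: insert 40 -> lo=[40] (size 1, max 40) hi=[] (size 0) -> median=40
Step 2: insert 21 -> lo=[21] (size 1, max 21) hi=[40] (size 1, min 40) -> median=30.5
Step 3: insert 38 -> lo=[21, 38] (size 2, max 38) hi=[40] (size 1, min 40) -> median=38
Step 4: insert 12 -> lo=[12, 21] (size 2, max 21) hi=[38, 40] (size 2, min 38) -> median=29.5
Step 5: insert 36 -> lo=[12, 21, 36] (size 3, max 36) hi=[38, 40] (size 2, min 38) -> median=36
Step 6: insert 18 -> lo=[12, 18, 21] (size 3, max 21) hi=[36, 38, 40] (size 3, min 36) -> median=28.5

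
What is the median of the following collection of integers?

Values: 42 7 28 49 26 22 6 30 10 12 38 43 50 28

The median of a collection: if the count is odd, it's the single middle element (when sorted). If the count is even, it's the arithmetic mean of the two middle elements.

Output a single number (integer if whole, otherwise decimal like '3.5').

Answer: 28

Derivation:
Step 1: insert 42 -> lo=[42] (size 1, max 42) hi=[] (size 0) -> median=42
Step 2: insert 7 -> lo=[7] (size 1, max 7) hi=[42] (size 1, min 42) -> median=24.5
Step 3: insert 28 -> lo=[7, 28] (size 2, max 28) hi=[42] (size 1, min 42) -> median=28
Step 4: insert 49 -> lo=[7, 28] (size 2, max 28) hi=[42, 49] (size 2, min 42) -> median=35
Step 5: insert 26 -> lo=[7, 26, 28] (size 3, max 28) hi=[42, 49] (size 2, min 42) -> median=28
Step 6: insert 22 -> lo=[7, 22, 26] (size 3, max 26) hi=[28, 42, 49] (size 3, min 28) -> median=27
Step 7: insert 6 -> lo=[6, 7, 22, 26] (size 4, max 26) hi=[28, 42, 49] (size 3, min 28) -> median=26
Step 8: insert 30 -> lo=[6, 7, 22, 26] (size 4, max 26) hi=[28, 30, 42, 49] (size 4, min 28) -> median=27
Step 9: insert 10 -> lo=[6, 7, 10, 22, 26] (size 5, max 26) hi=[28, 30, 42, 49] (size 4, min 28) -> median=26
Step 10: insert 12 -> lo=[6, 7, 10, 12, 22] (size 5, max 22) hi=[26, 28, 30, 42, 49] (size 5, min 26) -> median=24
Step 11: insert 38 -> lo=[6, 7, 10, 12, 22, 26] (size 6, max 26) hi=[28, 30, 38, 42, 49] (size 5, min 28) -> median=26
Step 12: insert 43 -> lo=[6, 7, 10, 12, 22, 26] (size 6, max 26) hi=[28, 30, 38, 42, 43, 49] (size 6, min 28) -> median=27
Step 13: insert 50 -> lo=[6, 7, 10, 12, 22, 26, 28] (size 7, max 28) hi=[30, 38, 42, 43, 49, 50] (size 6, min 30) -> median=28
Step 14: insert 28 -> lo=[6, 7, 10, 12, 22, 26, 28] (size 7, max 28) hi=[28, 30, 38, 42, 43, 49, 50] (size 7, min 28) -> median=28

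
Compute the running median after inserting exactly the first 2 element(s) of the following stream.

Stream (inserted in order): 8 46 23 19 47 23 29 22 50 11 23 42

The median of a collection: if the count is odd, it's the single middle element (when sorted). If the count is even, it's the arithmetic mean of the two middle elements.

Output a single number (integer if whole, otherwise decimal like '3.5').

Answer: 27

Derivation:
Step 1: insert 8 -> lo=[8] (size 1, max 8) hi=[] (size 0) -> median=8
Step 2: insert 46 -> lo=[8] (size 1, max 8) hi=[46] (size 1, min 46) -> median=27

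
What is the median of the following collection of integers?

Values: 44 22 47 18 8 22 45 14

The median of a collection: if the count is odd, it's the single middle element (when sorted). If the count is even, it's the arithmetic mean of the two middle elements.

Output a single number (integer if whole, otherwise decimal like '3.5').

Answer: 22

Derivation:
Step 1: insert 44 -> lo=[44] (size 1, max 44) hi=[] (size 0) -> median=44
Step 2: insert 22 -> lo=[22] (size 1, max 22) hi=[44] (size 1, min 44) -> median=33
Step 3: insert 47 -> lo=[22, 44] (size 2, max 44) hi=[47] (size 1, min 47) -> median=44
Step 4: insert 18 -> lo=[18, 22] (size 2, max 22) hi=[44, 47] (size 2, min 44) -> median=33
Step 5: insert 8 -> lo=[8, 18, 22] (size 3, max 22) hi=[44, 47] (size 2, min 44) -> median=22
Step 6: insert 22 -> lo=[8, 18, 22] (size 3, max 22) hi=[22, 44, 47] (size 3, min 22) -> median=22
Step 7: insert 45 -> lo=[8, 18, 22, 22] (size 4, max 22) hi=[44, 45, 47] (size 3, min 44) -> median=22
Step 8: insert 14 -> lo=[8, 14, 18, 22] (size 4, max 22) hi=[22, 44, 45, 47] (size 4, min 22) -> median=22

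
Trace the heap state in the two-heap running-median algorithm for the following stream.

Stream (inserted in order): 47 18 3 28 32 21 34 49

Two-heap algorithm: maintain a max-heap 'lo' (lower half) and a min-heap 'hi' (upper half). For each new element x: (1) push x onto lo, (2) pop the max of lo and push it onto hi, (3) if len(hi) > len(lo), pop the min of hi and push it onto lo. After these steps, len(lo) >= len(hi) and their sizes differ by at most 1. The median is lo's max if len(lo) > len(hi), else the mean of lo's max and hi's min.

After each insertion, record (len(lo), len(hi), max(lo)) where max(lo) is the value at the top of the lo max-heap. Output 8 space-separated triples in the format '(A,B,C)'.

Step 1: insert 47 -> lo=[47] hi=[] -> (len(lo)=1, len(hi)=0, max(lo)=47)
Step 2: insert 18 -> lo=[18] hi=[47] -> (len(lo)=1, len(hi)=1, max(lo)=18)
Step 3: insert 3 -> lo=[3, 18] hi=[47] -> (len(lo)=2, len(hi)=1, max(lo)=18)
Step 4: insert 28 -> lo=[3, 18] hi=[28, 47] -> (len(lo)=2, len(hi)=2, max(lo)=18)
Step 5: insert 32 -> lo=[3, 18, 28] hi=[32, 47] -> (len(lo)=3, len(hi)=2, max(lo)=28)
Step 6: insert 21 -> lo=[3, 18, 21] hi=[28, 32, 47] -> (len(lo)=3, len(hi)=3, max(lo)=21)
Step 7: insert 34 -> lo=[3, 18, 21, 28] hi=[32, 34, 47] -> (len(lo)=4, len(hi)=3, max(lo)=28)
Step 8: insert 49 -> lo=[3, 18, 21, 28] hi=[32, 34, 47, 49] -> (len(lo)=4, len(hi)=4, max(lo)=28)

Answer: (1,0,47) (1,1,18) (2,1,18) (2,2,18) (3,2,28) (3,3,21) (4,3,28) (4,4,28)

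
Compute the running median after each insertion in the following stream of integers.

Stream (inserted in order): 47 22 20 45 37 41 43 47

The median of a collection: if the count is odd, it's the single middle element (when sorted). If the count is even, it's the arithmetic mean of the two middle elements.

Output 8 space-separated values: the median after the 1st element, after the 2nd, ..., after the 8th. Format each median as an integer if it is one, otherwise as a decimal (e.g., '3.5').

Answer: 47 34.5 22 33.5 37 39 41 42

Derivation:
Step 1: insert 47 -> lo=[47] (size 1, max 47) hi=[] (size 0) -> median=47
Step 2: insert 22 -> lo=[22] (size 1, max 22) hi=[47] (size 1, min 47) -> median=34.5
Step 3: insert 20 -> lo=[20, 22] (size 2, max 22) hi=[47] (size 1, min 47) -> median=22
Step 4: insert 45 -> lo=[20, 22] (size 2, max 22) hi=[45, 47] (size 2, min 45) -> median=33.5
Step 5: insert 37 -> lo=[20, 22, 37] (size 3, max 37) hi=[45, 47] (size 2, min 45) -> median=37
Step 6: insert 41 -> lo=[20, 22, 37] (size 3, max 37) hi=[41, 45, 47] (size 3, min 41) -> median=39
Step 7: insert 43 -> lo=[20, 22, 37, 41] (size 4, max 41) hi=[43, 45, 47] (size 3, min 43) -> median=41
Step 8: insert 47 -> lo=[20, 22, 37, 41] (size 4, max 41) hi=[43, 45, 47, 47] (size 4, min 43) -> median=42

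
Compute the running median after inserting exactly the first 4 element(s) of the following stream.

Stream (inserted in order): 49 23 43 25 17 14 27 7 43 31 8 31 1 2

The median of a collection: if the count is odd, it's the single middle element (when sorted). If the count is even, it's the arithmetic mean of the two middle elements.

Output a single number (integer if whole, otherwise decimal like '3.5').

Answer: 34

Derivation:
Step 1: insert 49 -> lo=[49] (size 1, max 49) hi=[] (size 0) -> median=49
Step 2: insert 23 -> lo=[23] (size 1, max 23) hi=[49] (size 1, min 49) -> median=36
Step 3: insert 43 -> lo=[23, 43] (size 2, max 43) hi=[49] (size 1, min 49) -> median=43
Step 4: insert 25 -> lo=[23, 25] (size 2, max 25) hi=[43, 49] (size 2, min 43) -> median=34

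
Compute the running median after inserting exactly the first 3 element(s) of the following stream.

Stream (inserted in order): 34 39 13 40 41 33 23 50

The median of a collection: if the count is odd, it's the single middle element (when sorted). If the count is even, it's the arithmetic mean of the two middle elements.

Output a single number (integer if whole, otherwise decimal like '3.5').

Answer: 34

Derivation:
Step 1: insert 34 -> lo=[34] (size 1, max 34) hi=[] (size 0) -> median=34
Step 2: insert 39 -> lo=[34] (size 1, max 34) hi=[39] (size 1, min 39) -> median=36.5
Step 3: insert 13 -> lo=[13, 34] (size 2, max 34) hi=[39] (size 1, min 39) -> median=34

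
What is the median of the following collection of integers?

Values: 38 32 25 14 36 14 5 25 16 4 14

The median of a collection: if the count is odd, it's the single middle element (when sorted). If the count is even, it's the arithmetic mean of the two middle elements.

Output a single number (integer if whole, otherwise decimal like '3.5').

Step 1: insert 38 -> lo=[38] (size 1, max 38) hi=[] (size 0) -> median=38
Step 2: insert 32 -> lo=[32] (size 1, max 32) hi=[38] (size 1, min 38) -> median=35
Step 3: insert 25 -> lo=[25, 32] (size 2, max 32) hi=[38] (size 1, min 38) -> median=32
Step 4: insert 14 -> lo=[14, 25] (size 2, max 25) hi=[32, 38] (size 2, min 32) -> median=28.5
Step 5: insert 36 -> lo=[14, 25, 32] (size 3, max 32) hi=[36, 38] (size 2, min 36) -> median=32
Step 6: insert 14 -> lo=[14, 14, 25] (size 3, max 25) hi=[32, 36, 38] (size 3, min 32) -> median=28.5
Step 7: insert 5 -> lo=[5, 14, 14, 25] (size 4, max 25) hi=[32, 36, 38] (size 3, min 32) -> median=25
Step 8: insert 25 -> lo=[5, 14, 14, 25] (size 4, max 25) hi=[25, 32, 36, 38] (size 4, min 25) -> median=25
Step 9: insert 16 -> lo=[5, 14, 14, 16, 25] (size 5, max 25) hi=[25, 32, 36, 38] (size 4, min 25) -> median=25
Step 10: insert 4 -> lo=[4, 5, 14, 14, 16] (size 5, max 16) hi=[25, 25, 32, 36, 38] (size 5, min 25) -> median=20.5
Step 11: insert 14 -> lo=[4, 5, 14, 14, 14, 16] (size 6, max 16) hi=[25, 25, 32, 36, 38] (size 5, min 25) -> median=16

Answer: 16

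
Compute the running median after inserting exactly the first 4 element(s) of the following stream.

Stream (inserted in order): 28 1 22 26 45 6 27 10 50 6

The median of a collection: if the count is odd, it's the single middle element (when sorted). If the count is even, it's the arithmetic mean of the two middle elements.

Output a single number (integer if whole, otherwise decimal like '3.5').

Step 1: insert 28 -> lo=[28] (size 1, max 28) hi=[] (size 0) -> median=28
Step 2: insert 1 -> lo=[1] (size 1, max 1) hi=[28] (size 1, min 28) -> median=14.5
Step 3: insert 22 -> lo=[1, 22] (size 2, max 22) hi=[28] (size 1, min 28) -> median=22
Step 4: insert 26 -> lo=[1, 22] (size 2, max 22) hi=[26, 28] (size 2, min 26) -> median=24

Answer: 24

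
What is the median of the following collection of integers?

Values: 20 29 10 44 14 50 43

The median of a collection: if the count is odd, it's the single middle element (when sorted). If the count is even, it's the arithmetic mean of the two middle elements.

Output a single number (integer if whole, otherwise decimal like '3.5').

Answer: 29

Derivation:
Step 1: insert 20 -> lo=[20] (size 1, max 20) hi=[] (size 0) -> median=20
Step 2: insert 29 -> lo=[20] (size 1, max 20) hi=[29] (size 1, min 29) -> median=24.5
Step 3: insert 10 -> lo=[10, 20] (size 2, max 20) hi=[29] (size 1, min 29) -> median=20
Step 4: insert 44 -> lo=[10, 20] (size 2, max 20) hi=[29, 44] (size 2, min 29) -> median=24.5
Step 5: insert 14 -> lo=[10, 14, 20] (size 3, max 20) hi=[29, 44] (size 2, min 29) -> median=20
Step 6: insert 50 -> lo=[10, 14, 20] (size 3, max 20) hi=[29, 44, 50] (size 3, min 29) -> median=24.5
Step 7: insert 43 -> lo=[10, 14, 20, 29] (size 4, max 29) hi=[43, 44, 50] (size 3, min 43) -> median=29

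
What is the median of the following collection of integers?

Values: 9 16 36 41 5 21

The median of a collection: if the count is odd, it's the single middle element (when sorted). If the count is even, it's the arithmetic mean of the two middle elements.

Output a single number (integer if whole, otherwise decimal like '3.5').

Answer: 18.5

Derivation:
Step 1: insert 9 -> lo=[9] (size 1, max 9) hi=[] (size 0) -> median=9
Step 2: insert 16 -> lo=[9] (size 1, max 9) hi=[16] (size 1, min 16) -> median=12.5
Step 3: insert 36 -> lo=[9, 16] (size 2, max 16) hi=[36] (size 1, min 36) -> median=16
Step 4: insert 41 -> lo=[9, 16] (size 2, max 16) hi=[36, 41] (size 2, min 36) -> median=26
Step 5: insert 5 -> lo=[5, 9, 16] (size 3, max 16) hi=[36, 41] (size 2, min 36) -> median=16
Step 6: insert 21 -> lo=[5, 9, 16] (size 3, max 16) hi=[21, 36, 41] (size 3, min 21) -> median=18.5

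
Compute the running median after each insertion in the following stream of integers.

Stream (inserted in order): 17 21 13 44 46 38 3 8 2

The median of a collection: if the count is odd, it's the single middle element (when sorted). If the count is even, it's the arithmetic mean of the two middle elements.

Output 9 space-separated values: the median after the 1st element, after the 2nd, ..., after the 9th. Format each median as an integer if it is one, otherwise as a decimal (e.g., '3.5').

Answer: 17 19 17 19 21 29.5 21 19 17

Derivation:
Step 1: insert 17 -> lo=[17] (size 1, max 17) hi=[] (size 0) -> median=17
Step 2: insert 21 -> lo=[17] (size 1, max 17) hi=[21] (size 1, min 21) -> median=19
Step 3: insert 13 -> lo=[13, 17] (size 2, max 17) hi=[21] (size 1, min 21) -> median=17
Step 4: insert 44 -> lo=[13, 17] (size 2, max 17) hi=[21, 44] (size 2, min 21) -> median=19
Step 5: insert 46 -> lo=[13, 17, 21] (size 3, max 21) hi=[44, 46] (size 2, min 44) -> median=21
Step 6: insert 38 -> lo=[13, 17, 21] (size 3, max 21) hi=[38, 44, 46] (size 3, min 38) -> median=29.5
Step 7: insert 3 -> lo=[3, 13, 17, 21] (size 4, max 21) hi=[38, 44, 46] (size 3, min 38) -> median=21
Step 8: insert 8 -> lo=[3, 8, 13, 17] (size 4, max 17) hi=[21, 38, 44, 46] (size 4, min 21) -> median=19
Step 9: insert 2 -> lo=[2, 3, 8, 13, 17] (size 5, max 17) hi=[21, 38, 44, 46] (size 4, min 21) -> median=17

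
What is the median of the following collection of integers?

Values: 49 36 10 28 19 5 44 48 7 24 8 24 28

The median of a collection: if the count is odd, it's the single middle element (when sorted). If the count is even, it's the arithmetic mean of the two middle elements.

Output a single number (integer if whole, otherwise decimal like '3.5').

Step 1: insert 49 -> lo=[49] (size 1, max 49) hi=[] (size 0) -> median=49
Step 2: insert 36 -> lo=[36] (size 1, max 36) hi=[49] (size 1, min 49) -> median=42.5
Step 3: insert 10 -> lo=[10, 36] (size 2, max 36) hi=[49] (size 1, min 49) -> median=36
Step 4: insert 28 -> lo=[10, 28] (size 2, max 28) hi=[36, 49] (size 2, min 36) -> median=32
Step 5: insert 19 -> lo=[10, 19, 28] (size 3, max 28) hi=[36, 49] (size 2, min 36) -> median=28
Step 6: insert 5 -> lo=[5, 10, 19] (size 3, max 19) hi=[28, 36, 49] (size 3, min 28) -> median=23.5
Step 7: insert 44 -> lo=[5, 10, 19, 28] (size 4, max 28) hi=[36, 44, 49] (size 3, min 36) -> median=28
Step 8: insert 48 -> lo=[5, 10, 19, 28] (size 4, max 28) hi=[36, 44, 48, 49] (size 4, min 36) -> median=32
Step 9: insert 7 -> lo=[5, 7, 10, 19, 28] (size 5, max 28) hi=[36, 44, 48, 49] (size 4, min 36) -> median=28
Step 10: insert 24 -> lo=[5, 7, 10, 19, 24] (size 5, max 24) hi=[28, 36, 44, 48, 49] (size 5, min 28) -> median=26
Step 11: insert 8 -> lo=[5, 7, 8, 10, 19, 24] (size 6, max 24) hi=[28, 36, 44, 48, 49] (size 5, min 28) -> median=24
Step 12: insert 24 -> lo=[5, 7, 8, 10, 19, 24] (size 6, max 24) hi=[24, 28, 36, 44, 48, 49] (size 6, min 24) -> median=24
Step 13: insert 28 -> lo=[5, 7, 8, 10, 19, 24, 24] (size 7, max 24) hi=[28, 28, 36, 44, 48, 49] (size 6, min 28) -> median=24

Answer: 24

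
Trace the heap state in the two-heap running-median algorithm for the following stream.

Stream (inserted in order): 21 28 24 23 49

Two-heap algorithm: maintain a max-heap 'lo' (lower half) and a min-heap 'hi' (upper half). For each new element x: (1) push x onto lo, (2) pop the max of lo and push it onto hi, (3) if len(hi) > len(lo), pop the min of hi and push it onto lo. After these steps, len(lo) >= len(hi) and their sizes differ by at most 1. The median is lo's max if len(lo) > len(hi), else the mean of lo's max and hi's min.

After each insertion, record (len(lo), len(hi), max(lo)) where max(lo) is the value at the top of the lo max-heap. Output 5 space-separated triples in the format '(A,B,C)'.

Step 1: insert 21 -> lo=[21] hi=[] -> (len(lo)=1, len(hi)=0, max(lo)=21)
Step 2: insert 28 -> lo=[21] hi=[28] -> (len(lo)=1, len(hi)=1, max(lo)=21)
Step 3: insert 24 -> lo=[21, 24] hi=[28] -> (len(lo)=2, len(hi)=1, max(lo)=24)
Step 4: insert 23 -> lo=[21, 23] hi=[24, 28] -> (len(lo)=2, len(hi)=2, max(lo)=23)
Step 5: insert 49 -> lo=[21, 23, 24] hi=[28, 49] -> (len(lo)=3, len(hi)=2, max(lo)=24)

Answer: (1,0,21) (1,1,21) (2,1,24) (2,2,23) (3,2,24)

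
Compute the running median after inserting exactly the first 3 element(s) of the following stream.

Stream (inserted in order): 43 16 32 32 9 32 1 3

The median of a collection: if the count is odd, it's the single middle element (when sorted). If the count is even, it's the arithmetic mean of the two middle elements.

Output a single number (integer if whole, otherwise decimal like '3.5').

Answer: 32

Derivation:
Step 1: insert 43 -> lo=[43] (size 1, max 43) hi=[] (size 0) -> median=43
Step 2: insert 16 -> lo=[16] (size 1, max 16) hi=[43] (size 1, min 43) -> median=29.5
Step 3: insert 32 -> lo=[16, 32] (size 2, max 32) hi=[43] (size 1, min 43) -> median=32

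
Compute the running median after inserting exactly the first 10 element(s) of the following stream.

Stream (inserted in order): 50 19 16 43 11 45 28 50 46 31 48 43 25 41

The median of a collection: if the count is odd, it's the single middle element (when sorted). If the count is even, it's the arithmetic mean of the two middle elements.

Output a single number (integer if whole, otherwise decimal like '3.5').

Answer: 37

Derivation:
Step 1: insert 50 -> lo=[50] (size 1, max 50) hi=[] (size 0) -> median=50
Step 2: insert 19 -> lo=[19] (size 1, max 19) hi=[50] (size 1, min 50) -> median=34.5
Step 3: insert 16 -> lo=[16, 19] (size 2, max 19) hi=[50] (size 1, min 50) -> median=19
Step 4: insert 43 -> lo=[16, 19] (size 2, max 19) hi=[43, 50] (size 2, min 43) -> median=31
Step 5: insert 11 -> lo=[11, 16, 19] (size 3, max 19) hi=[43, 50] (size 2, min 43) -> median=19
Step 6: insert 45 -> lo=[11, 16, 19] (size 3, max 19) hi=[43, 45, 50] (size 3, min 43) -> median=31
Step 7: insert 28 -> lo=[11, 16, 19, 28] (size 4, max 28) hi=[43, 45, 50] (size 3, min 43) -> median=28
Step 8: insert 50 -> lo=[11, 16, 19, 28] (size 4, max 28) hi=[43, 45, 50, 50] (size 4, min 43) -> median=35.5
Step 9: insert 46 -> lo=[11, 16, 19, 28, 43] (size 5, max 43) hi=[45, 46, 50, 50] (size 4, min 45) -> median=43
Step 10: insert 31 -> lo=[11, 16, 19, 28, 31] (size 5, max 31) hi=[43, 45, 46, 50, 50] (size 5, min 43) -> median=37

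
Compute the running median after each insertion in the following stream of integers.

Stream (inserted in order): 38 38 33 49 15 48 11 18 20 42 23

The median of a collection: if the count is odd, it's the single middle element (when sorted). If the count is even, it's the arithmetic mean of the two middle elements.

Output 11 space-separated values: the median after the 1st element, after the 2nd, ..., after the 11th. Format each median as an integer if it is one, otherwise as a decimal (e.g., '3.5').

Step 1: insert 38 -> lo=[38] (size 1, max 38) hi=[] (size 0) -> median=38
Step 2: insert 38 -> lo=[38] (size 1, max 38) hi=[38] (size 1, min 38) -> median=38
Step 3: insert 33 -> lo=[33, 38] (size 2, max 38) hi=[38] (size 1, min 38) -> median=38
Step 4: insert 49 -> lo=[33, 38] (size 2, max 38) hi=[38, 49] (size 2, min 38) -> median=38
Step 5: insert 15 -> lo=[15, 33, 38] (size 3, max 38) hi=[38, 49] (size 2, min 38) -> median=38
Step 6: insert 48 -> lo=[15, 33, 38] (size 3, max 38) hi=[38, 48, 49] (size 3, min 38) -> median=38
Step 7: insert 11 -> lo=[11, 15, 33, 38] (size 4, max 38) hi=[38, 48, 49] (size 3, min 38) -> median=38
Step 8: insert 18 -> lo=[11, 15, 18, 33] (size 4, max 33) hi=[38, 38, 48, 49] (size 4, min 38) -> median=35.5
Step 9: insert 20 -> lo=[11, 15, 18, 20, 33] (size 5, max 33) hi=[38, 38, 48, 49] (size 4, min 38) -> median=33
Step 10: insert 42 -> lo=[11, 15, 18, 20, 33] (size 5, max 33) hi=[38, 38, 42, 48, 49] (size 5, min 38) -> median=35.5
Step 11: insert 23 -> lo=[11, 15, 18, 20, 23, 33] (size 6, max 33) hi=[38, 38, 42, 48, 49] (size 5, min 38) -> median=33

Answer: 38 38 38 38 38 38 38 35.5 33 35.5 33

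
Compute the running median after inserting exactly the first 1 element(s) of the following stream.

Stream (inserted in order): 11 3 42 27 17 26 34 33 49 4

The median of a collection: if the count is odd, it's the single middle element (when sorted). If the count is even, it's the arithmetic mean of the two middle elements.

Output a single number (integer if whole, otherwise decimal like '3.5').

Step 1: insert 11 -> lo=[11] (size 1, max 11) hi=[] (size 0) -> median=11

Answer: 11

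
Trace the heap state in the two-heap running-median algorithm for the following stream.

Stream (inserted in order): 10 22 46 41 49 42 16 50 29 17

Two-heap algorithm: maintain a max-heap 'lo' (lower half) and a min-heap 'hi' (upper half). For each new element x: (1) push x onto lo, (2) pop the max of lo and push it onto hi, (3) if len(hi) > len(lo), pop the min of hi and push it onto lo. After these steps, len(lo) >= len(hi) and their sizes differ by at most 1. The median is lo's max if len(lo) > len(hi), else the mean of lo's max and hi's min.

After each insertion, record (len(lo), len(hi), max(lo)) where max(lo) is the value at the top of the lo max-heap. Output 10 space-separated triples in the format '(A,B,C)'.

Step 1: insert 10 -> lo=[10] hi=[] -> (len(lo)=1, len(hi)=0, max(lo)=10)
Step 2: insert 22 -> lo=[10] hi=[22] -> (len(lo)=1, len(hi)=1, max(lo)=10)
Step 3: insert 46 -> lo=[10, 22] hi=[46] -> (len(lo)=2, len(hi)=1, max(lo)=22)
Step 4: insert 41 -> lo=[10, 22] hi=[41, 46] -> (len(lo)=2, len(hi)=2, max(lo)=22)
Step 5: insert 49 -> lo=[10, 22, 41] hi=[46, 49] -> (len(lo)=3, len(hi)=2, max(lo)=41)
Step 6: insert 42 -> lo=[10, 22, 41] hi=[42, 46, 49] -> (len(lo)=3, len(hi)=3, max(lo)=41)
Step 7: insert 16 -> lo=[10, 16, 22, 41] hi=[42, 46, 49] -> (len(lo)=4, len(hi)=3, max(lo)=41)
Step 8: insert 50 -> lo=[10, 16, 22, 41] hi=[42, 46, 49, 50] -> (len(lo)=4, len(hi)=4, max(lo)=41)
Step 9: insert 29 -> lo=[10, 16, 22, 29, 41] hi=[42, 46, 49, 50] -> (len(lo)=5, len(hi)=4, max(lo)=41)
Step 10: insert 17 -> lo=[10, 16, 17, 22, 29] hi=[41, 42, 46, 49, 50] -> (len(lo)=5, len(hi)=5, max(lo)=29)

Answer: (1,0,10) (1,1,10) (2,1,22) (2,2,22) (3,2,41) (3,3,41) (4,3,41) (4,4,41) (5,4,41) (5,5,29)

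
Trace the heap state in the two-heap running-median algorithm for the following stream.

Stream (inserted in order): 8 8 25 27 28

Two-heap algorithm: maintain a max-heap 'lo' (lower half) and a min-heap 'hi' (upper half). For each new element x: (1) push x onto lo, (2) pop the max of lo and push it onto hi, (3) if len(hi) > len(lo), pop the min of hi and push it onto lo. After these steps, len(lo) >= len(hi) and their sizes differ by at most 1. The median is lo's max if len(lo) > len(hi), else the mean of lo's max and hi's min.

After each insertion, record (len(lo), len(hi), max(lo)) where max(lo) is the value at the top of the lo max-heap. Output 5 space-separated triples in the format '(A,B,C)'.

Step 1: insert 8 -> lo=[8] hi=[] -> (len(lo)=1, len(hi)=0, max(lo)=8)
Step 2: insert 8 -> lo=[8] hi=[8] -> (len(lo)=1, len(hi)=1, max(lo)=8)
Step 3: insert 25 -> lo=[8, 8] hi=[25] -> (len(lo)=2, len(hi)=1, max(lo)=8)
Step 4: insert 27 -> lo=[8, 8] hi=[25, 27] -> (len(lo)=2, len(hi)=2, max(lo)=8)
Step 5: insert 28 -> lo=[8, 8, 25] hi=[27, 28] -> (len(lo)=3, len(hi)=2, max(lo)=25)

Answer: (1,0,8) (1,1,8) (2,1,8) (2,2,8) (3,2,25)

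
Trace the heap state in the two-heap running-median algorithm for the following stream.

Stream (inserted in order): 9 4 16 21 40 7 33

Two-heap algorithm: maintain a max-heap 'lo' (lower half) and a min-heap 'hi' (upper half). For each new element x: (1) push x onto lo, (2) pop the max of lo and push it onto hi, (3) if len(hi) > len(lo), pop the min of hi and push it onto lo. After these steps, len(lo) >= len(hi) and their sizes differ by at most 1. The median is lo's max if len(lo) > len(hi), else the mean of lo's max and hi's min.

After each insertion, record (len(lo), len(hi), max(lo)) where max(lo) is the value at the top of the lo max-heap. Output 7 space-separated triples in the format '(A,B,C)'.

Step 1: insert 9 -> lo=[9] hi=[] -> (len(lo)=1, len(hi)=0, max(lo)=9)
Step 2: insert 4 -> lo=[4] hi=[9] -> (len(lo)=1, len(hi)=1, max(lo)=4)
Step 3: insert 16 -> lo=[4, 9] hi=[16] -> (len(lo)=2, len(hi)=1, max(lo)=9)
Step 4: insert 21 -> lo=[4, 9] hi=[16, 21] -> (len(lo)=2, len(hi)=2, max(lo)=9)
Step 5: insert 40 -> lo=[4, 9, 16] hi=[21, 40] -> (len(lo)=3, len(hi)=2, max(lo)=16)
Step 6: insert 7 -> lo=[4, 7, 9] hi=[16, 21, 40] -> (len(lo)=3, len(hi)=3, max(lo)=9)
Step 7: insert 33 -> lo=[4, 7, 9, 16] hi=[21, 33, 40] -> (len(lo)=4, len(hi)=3, max(lo)=16)

Answer: (1,0,9) (1,1,4) (2,1,9) (2,2,9) (3,2,16) (3,3,9) (4,3,16)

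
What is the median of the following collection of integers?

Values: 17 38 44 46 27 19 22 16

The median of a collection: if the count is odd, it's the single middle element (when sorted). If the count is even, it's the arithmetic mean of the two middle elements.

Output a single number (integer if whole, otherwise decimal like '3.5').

Answer: 24.5

Derivation:
Step 1: insert 17 -> lo=[17] (size 1, max 17) hi=[] (size 0) -> median=17
Step 2: insert 38 -> lo=[17] (size 1, max 17) hi=[38] (size 1, min 38) -> median=27.5
Step 3: insert 44 -> lo=[17, 38] (size 2, max 38) hi=[44] (size 1, min 44) -> median=38
Step 4: insert 46 -> lo=[17, 38] (size 2, max 38) hi=[44, 46] (size 2, min 44) -> median=41
Step 5: insert 27 -> lo=[17, 27, 38] (size 3, max 38) hi=[44, 46] (size 2, min 44) -> median=38
Step 6: insert 19 -> lo=[17, 19, 27] (size 3, max 27) hi=[38, 44, 46] (size 3, min 38) -> median=32.5
Step 7: insert 22 -> lo=[17, 19, 22, 27] (size 4, max 27) hi=[38, 44, 46] (size 3, min 38) -> median=27
Step 8: insert 16 -> lo=[16, 17, 19, 22] (size 4, max 22) hi=[27, 38, 44, 46] (size 4, min 27) -> median=24.5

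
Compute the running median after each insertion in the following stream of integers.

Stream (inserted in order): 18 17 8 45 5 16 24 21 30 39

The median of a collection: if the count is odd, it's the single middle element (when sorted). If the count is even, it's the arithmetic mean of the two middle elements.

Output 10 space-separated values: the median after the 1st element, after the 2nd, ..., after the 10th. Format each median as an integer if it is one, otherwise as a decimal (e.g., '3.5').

Answer: 18 17.5 17 17.5 17 16.5 17 17.5 18 19.5

Derivation:
Step 1: insert 18 -> lo=[18] (size 1, max 18) hi=[] (size 0) -> median=18
Step 2: insert 17 -> lo=[17] (size 1, max 17) hi=[18] (size 1, min 18) -> median=17.5
Step 3: insert 8 -> lo=[8, 17] (size 2, max 17) hi=[18] (size 1, min 18) -> median=17
Step 4: insert 45 -> lo=[8, 17] (size 2, max 17) hi=[18, 45] (size 2, min 18) -> median=17.5
Step 5: insert 5 -> lo=[5, 8, 17] (size 3, max 17) hi=[18, 45] (size 2, min 18) -> median=17
Step 6: insert 16 -> lo=[5, 8, 16] (size 3, max 16) hi=[17, 18, 45] (size 3, min 17) -> median=16.5
Step 7: insert 24 -> lo=[5, 8, 16, 17] (size 4, max 17) hi=[18, 24, 45] (size 3, min 18) -> median=17
Step 8: insert 21 -> lo=[5, 8, 16, 17] (size 4, max 17) hi=[18, 21, 24, 45] (size 4, min 18) -> median=17.5
Step 9: insert 30 -> lo=[5, 8, 16, 17, 18] (size 5, max 18) hi=[21, 24, 30, 45] (size 4, min 21) -> median=18
Step 10: insert 39 -> lo=[5, 8, 16, 17, 18] (size 5, max 18) hi=[21, 24, 30, 39, 45] (size 5, min 21) -> median=19.5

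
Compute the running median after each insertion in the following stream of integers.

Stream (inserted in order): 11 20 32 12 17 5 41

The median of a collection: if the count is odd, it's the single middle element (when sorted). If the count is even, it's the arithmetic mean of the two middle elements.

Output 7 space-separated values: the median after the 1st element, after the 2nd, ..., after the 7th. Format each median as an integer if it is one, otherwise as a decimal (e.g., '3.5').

Answer: 11 15.5 20 16 17 14.5 17

Derivation:
Step 1: insert 11 -> lo=[11] (size 1, max 11) hi=[] (size 0) -> median=11
Step 2: insert 20 -> lo=[11] (size 1, max 11) hi=[20] (size 1, min 20) -> median=15.5
Step 3: insert 32 -> lo=[11, 20] (size 2, max 20) hi=[32] (size 1, min 32) -> median=20
Step 4: insert 12 -> lo=[11, 12] (size 2, max 12) hi=[20, 32] (size 2, min 20) -> median=16
Step 5: insert 17 -> lo=[11, 12, 17] (size 3, max 17) hi=[20, 32] (size 2, min 20) -> median=17
Step 6: insert 5 -> lo=[5, 11, 12] (size 3, max 12) hi=[17, 20, 32] (size 3, min 17) -> median=14.5
Step 7: insert 41 -> lo=[5, 11, 12, 17] (size 4, max 17) hi=[20, 32, 41] (size 3, min 20) -> median=17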